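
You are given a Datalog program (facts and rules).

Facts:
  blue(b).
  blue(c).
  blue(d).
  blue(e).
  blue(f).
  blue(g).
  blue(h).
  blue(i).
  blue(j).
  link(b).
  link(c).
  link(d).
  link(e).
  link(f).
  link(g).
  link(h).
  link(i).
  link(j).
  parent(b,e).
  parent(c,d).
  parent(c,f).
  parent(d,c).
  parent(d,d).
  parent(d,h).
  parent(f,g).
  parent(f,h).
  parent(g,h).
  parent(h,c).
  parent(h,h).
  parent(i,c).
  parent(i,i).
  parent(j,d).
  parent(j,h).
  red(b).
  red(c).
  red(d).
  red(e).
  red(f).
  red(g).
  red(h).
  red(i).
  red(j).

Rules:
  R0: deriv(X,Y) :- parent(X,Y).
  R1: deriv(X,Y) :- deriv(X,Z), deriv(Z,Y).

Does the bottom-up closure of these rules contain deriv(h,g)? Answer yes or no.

round 1: derive deriv(b,e) via R0 from parent(b,e)
round 1: derive deriv(c,d) via R0 from parent(c,d)
round 1: derive deriv(c,f) via R0 from parent(c,f)
round 1: derive deriv(d,c) via R0 from parent(d,c)
round 1: derive deriv(d,d) via R0 from parent(d,d)
round 1: derive deriv(d,h) via R0 from parent(d,h)
round 1: derive deriv(f,g) via R0 from parent(f,g)
round 1: derive deriv(f,h) via R0 from parent(f,h)
round 1: derive deriv(g,h) via R0 from parent(g,h)
round 1: derive deriv(h,c) via R0 from parent(h,c)
round 1: derive deriv(h,h) via R0 from parent(h,h)
round 1: derive deriv(i,c) via R0 from parent(i,c)
round 1: derive deriv(i,i) via R0 from parent(i,i)
round 1: derive deriv(j,d) via R0 from parent(j,d)
round 1: derive deriv(j,h) via R0 from parent(j,h)
round 2: derive deriv(c,c) via R1 from deriv(c,d), deriv(d,c)
round 2: derive deriv(c,g) via R1 from deriv(c,f), deriv(f,g)
round 2: derive deriv(c,h) via R1 from deriv(c,d), deriv(d,h)
round 2: derive deriv(d,f) via R1 from deriv(d,c), deriv(c,f)
round 2: derive deriv(f,c) via R1 from deriv(f,h), deriv(h,c)
round 2: derive deriv(g,c) via R1 from deriv(g,h), deriv(h,c)
round 2: derive deriv(h,d) via R1 from deriv(h,c), deriv(c,d)
round 2: derive deriv(h,f) via R1 from deriv(h,c), deriv(c,f)
round 2: derive deriv(i,d) via R1 from deriv(i,c), deriv(c,d)
round 2: derive deriv(i,f) via R1 from deriv(i,c), deriv(c,f)
round 2: derive deriv(j,c) via R1 from deriv(j,d), deriv(d,c)
round 3: derive deriv(d,g) via R1 from deriv(d,c), deriv(c,g)
round 3: derive deriv(f,d) via R1 from deriv(f,c), deriv(c,d)
round 3: derive deriv(f,f) via R1 from deriv(f,c), deriv(c,f)
round 3: derive deriv(g,d) via R1 from deriv(g,c), deriv(c,d)
round 3: derive deriv(g,f) via R1 from deriv(g,c), deriv(c,f)
round 3: derive deriv(g,g) via R1 from deriv(g,c), deriv(c,g)
round 3: derive deriv(h,g) via R1 from deriv(h,c), deriv(c,g)
round 3: derive deriv(i,g) via R1 from deriv(i,c), deriv(c,g)
round 3: derive deriv(i,h) via R1 from deriv(i,c), deriv(c,h)
round 3: derive deriv(j,f) via R1 from deriv(j,c), deriv(c,f)
round 3: derive deriv(j,g) via R1 from deriv(j,c), deriv(c,g)

yes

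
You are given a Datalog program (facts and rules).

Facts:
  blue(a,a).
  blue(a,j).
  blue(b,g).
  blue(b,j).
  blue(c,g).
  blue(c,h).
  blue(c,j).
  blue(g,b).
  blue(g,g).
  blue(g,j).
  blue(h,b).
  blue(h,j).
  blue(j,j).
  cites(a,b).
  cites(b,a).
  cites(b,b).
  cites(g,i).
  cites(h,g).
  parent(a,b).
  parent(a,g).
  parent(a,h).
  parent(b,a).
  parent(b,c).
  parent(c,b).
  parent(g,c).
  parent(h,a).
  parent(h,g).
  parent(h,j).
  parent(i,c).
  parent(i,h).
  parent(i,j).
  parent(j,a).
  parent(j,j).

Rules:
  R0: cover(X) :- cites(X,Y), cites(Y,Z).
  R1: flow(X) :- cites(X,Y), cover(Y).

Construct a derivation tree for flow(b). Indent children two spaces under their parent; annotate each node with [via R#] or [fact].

round 1: derive cover(a) via R0 from cites(a,b), cites(b,a)
round 1: derive cover(b) via R0 from cites(b,a), cites(a,b)
round 1: derive cover(h) via R0 from cites(h,g), cites(g,i)
round 2: derive flow(a) via R1 from cites(a,b), cover(b)
round 2: derive flow(b) via R1 from cites(b,a), cover(a)

flow(b)  [via R1]
  cites(b,a)  [fact]
  cover(a)  [via R0]
    cites(a,b)  [fact]
    cites(b,a)  [fact]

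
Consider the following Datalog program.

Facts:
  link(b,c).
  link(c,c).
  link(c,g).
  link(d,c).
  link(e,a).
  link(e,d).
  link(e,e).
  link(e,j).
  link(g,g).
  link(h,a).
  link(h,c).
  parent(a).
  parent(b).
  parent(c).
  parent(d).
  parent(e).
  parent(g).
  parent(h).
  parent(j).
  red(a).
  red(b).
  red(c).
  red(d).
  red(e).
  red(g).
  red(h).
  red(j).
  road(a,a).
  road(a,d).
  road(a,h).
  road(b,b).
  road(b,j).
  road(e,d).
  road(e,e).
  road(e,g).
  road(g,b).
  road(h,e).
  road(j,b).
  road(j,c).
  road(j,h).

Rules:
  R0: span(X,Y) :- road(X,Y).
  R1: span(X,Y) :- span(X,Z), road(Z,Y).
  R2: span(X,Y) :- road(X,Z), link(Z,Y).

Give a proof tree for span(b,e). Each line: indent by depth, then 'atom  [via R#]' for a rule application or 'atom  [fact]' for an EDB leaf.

span(b,e)  [via R1]
  span(b,h)  [via R1]
    span(b,j)  [via R0]
      road(b,j)  [fact]
    road(j,h)  [fact]
  road(h,e)  [fact]

round 1: derive span(a,a) via R0 from road(a,a)
round 1: derive span(a,d) via R0 from road(a,d)
round 1: derive span(a,h) via R0 from road(a,h)
round 1: derive span(b,b) via R0 from road(b,b)
round 1: derive span(b,j) via R0 from road(b,j)
round 1: derive span(e,d) via R0 from road(e,d)
round 1: derive span(e,e) via R0 from road(e,e)
round 1: derive span(e,g) via R0 from road(e,g)
round 1: derive span(g,b) via R0 from road(g,b)
round 1: derive span(h,e) via R0 from road(h,e)
round 1: derive span(j,b) via R0 from road(j,b)
round 1: derive span(j,c) via R0 from road(j,c)
round 1: derive span(j,h) via R0 from road(j,h)
round 1: derive span(a,c) via R2 from road(a,d), link(d,c)
round 1: derive span(b,c) via R2 from road(b,b), link(b,c)
round 1: derive span(e,a) via R2 from road(e,e), link(e,a)
round 1: derive span(e,c) via R2 from road(e,d), link(d,c)
round 1: derive span(e,j) via R2 from road(e,e), link(e,j)
round 1: derive span(g,c) via R2 from road(g,b), link(b,c)
round 1: derive span(h,a) via R2 from road(h,e), link(e,a)
round 1: derive span(h,d) via R2 from road(h,e), link(e,d)
round 1: derive span(h,j) via R2 from road(h,e), link(e,j)
round 1: derive span(j,a) via R2 from road(j,h), link(h,a)
round 1: derive span(j,g) via R2 from road(j,c), link(c,g)
round 2: derive span(a,e) via R1 from span(a,h), road(h,e)
round 2: derive span(b,h) via R1 from span(b,j), road(j,h)
round 2: derive span(e,b) via R1 from span(e,g), road(g,b)
round 2: derive span(e,h) via R1 from span(e,a), road(a,h)
round 2: derive span(g,j) via R1 from span(g,b), road(b,j)
round 2: derive span(h,b) via R1 from span(h,j), road(j,b)
round 2: derive span(h,c) via R1 from span(h,j), road(j,c)
round 2: derive span(h,g) via R1 from span(h,e), road(e,g)
round 2: derive span(h,h) via R1 from span(h,a), road(a,h)
round 2: derive span(j,d) via R1 from span(j,a), road(a,d)
round 2: derive span(j,e) via R1 from span(j,h), road(h,e)
round 2: derive span(j,j) via R1 from span(j,b), road(b,j)
round 3: derive span(a,g) via R1 from span(a,e), road(e,g)
round 3: derive span(b,e) via R1 from span(b,h), road(h,e)
round 3: derive span(g,h) via R1 from span(g,j), road(j,h)
round 4: derive span(a,b) via R1 from span(a,g), road(g,b)
round 4: derive span(b,d) via R1 from span(b,e), road(e,d)
round 4: derive span(b,g) via R1 from span(b,e), road(e,g)
round 4: derive span(g,e) via R1 from span(g,h), road(h,e)
round 5: derive span(a,j) via R1 from span(a,b), road(b,j)
round 5: derive span(g,d) via R1 from span(g,e), road(e,d)
round 5: derive span(g,g) via R1 from span(g,e), road(e,g)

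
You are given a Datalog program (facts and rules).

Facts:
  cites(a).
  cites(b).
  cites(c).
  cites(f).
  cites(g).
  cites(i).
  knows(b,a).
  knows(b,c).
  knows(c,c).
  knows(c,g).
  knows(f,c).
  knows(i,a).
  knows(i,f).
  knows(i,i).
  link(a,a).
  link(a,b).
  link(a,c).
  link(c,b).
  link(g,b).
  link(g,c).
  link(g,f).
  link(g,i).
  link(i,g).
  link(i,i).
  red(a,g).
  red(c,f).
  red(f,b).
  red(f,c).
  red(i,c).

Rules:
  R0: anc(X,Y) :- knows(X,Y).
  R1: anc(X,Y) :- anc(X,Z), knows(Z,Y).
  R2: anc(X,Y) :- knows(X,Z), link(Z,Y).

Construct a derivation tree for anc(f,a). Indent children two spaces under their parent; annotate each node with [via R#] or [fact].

anc(f,a)  [via R1]
  anc(f,b)  [via R2]
    knows(f,c)  [fact]
    link(c,b)  [fact]
  knows(b,a)  [fact]

round 1: derive anc(b,a) via R0 from knows(b,a)
round 1: derive anc(b,c) via R0 from knows(b,c)
round 1: derive anc(c,c) via R0 from knows(c,c)
round 1: derive anc(c,g) via R0 from knows(c,g)
round 1: derive anc(f,c) via R0 from knows(f,c)
round 1: derive anc(i,a) via R0 from knows(i,a)
round 1: derive anc(i,f) via R0 from knows(i,f)
round 1: derive anc(i,i) via R0 from knows(i,i)
round 1: derive anc(b,b) via R2 from knows(b,a), link(a,b)
round 1: derive anc(c,b) via R2 from knows(c,c), link(c,b)
round 1: derive anc(c,f) via R2 from knows(c,g), link(g,f)
round 1: derive anc(c,i) via R2 from knows(c,g), link(g,i)
round 1: derive anc(f,b) via R2 from knows(f,c), link(c,b)
round 1: derive anc(i,b) via R2 from knows(i,a), link(a,b)
round 1: derive anc(i,c) via R2 from knows(i,a), link(a,c)
round 1: derive anc(i,g) via R2 from knows(i,i), link(i,g)
round 2: derive anc(b,g) via R1 from anc(b,c), knows(c,g)
round 2: derive anc(c,a) via R1 from anc(c,b), knows(b,a)
round 2: derive anc(f,a) via R1 from anc(f,b), knows(b,a)
round 2: derive anc(f,g) via R1 from anc(f,c), knows(c,g)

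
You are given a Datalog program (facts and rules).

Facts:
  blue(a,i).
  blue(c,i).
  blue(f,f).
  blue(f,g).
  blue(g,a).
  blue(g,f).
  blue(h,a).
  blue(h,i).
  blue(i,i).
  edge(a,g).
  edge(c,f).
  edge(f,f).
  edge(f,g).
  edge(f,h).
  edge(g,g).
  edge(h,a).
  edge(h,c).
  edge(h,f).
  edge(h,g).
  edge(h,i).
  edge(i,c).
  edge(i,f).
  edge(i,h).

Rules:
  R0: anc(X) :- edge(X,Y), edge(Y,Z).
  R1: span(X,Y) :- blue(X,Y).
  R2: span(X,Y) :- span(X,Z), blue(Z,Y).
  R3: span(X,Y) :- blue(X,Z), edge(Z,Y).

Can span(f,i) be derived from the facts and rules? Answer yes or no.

yes

round 1: derive span(a,i) via R1 from blue(a,i)
round 1: derive span(c,i) via R1 from blue(c,i)
round 1: derive span(f,f) via R1 from blue(f,f)
round 1: derive span(f,g) via R1 from blue(f,g)
round 1: derive span(g,a) via R1 from blue(g,a)
round 1: derive span(g,f) via R1 from blue(g,f)
round 1: derive span(h,a) via R1 from blue(h,a)
round 1: derive span(h,i) via R1 from blue(h,i)
round 1: derive span(i,i) via R1 from blue(i,i)
round 1: derive span(a,c) via R3 from blue(a,i), edge(i,c)
round 1: derive span(a,f) via R3 from blue(a,i), edge(i,f)
round 1: derive span(a,h) via R3 from blue(a,i), edge(i,h)
round 1: derive span(c,c) via R3 from blue(c,i), edge(i,c)
round 1: derive span(c,f) via R3 from blue(c,i), edge(i,f)
round 1: derive span(c,h) via R3 from blue(c,i), edge(i,h)
round 1: derive span(f,h) via R3 from blue(f,f), edge(f,h)
round 1: derive span(g,g) via R3 from blue(g,a), edge(a,g)
round 1: derive span(g,h) via R3 from blue(g,f), edge(f,h)
round 1: derive span(h,c) via R3 from blue(h,i), edge(i,c)
round 1: derive span(h,f) via R3 from blue(h,i), edge(i,f)
round 1: derive span(h,g) via R3 from blue(h,a), edge(a,g)
round 1: derive span(h,h) via R3 from blue(h,i), edge(i,h)
round 1: derive span(i,c) via R3 from blue(i,i), edge(i,c)
round 1: derive span(i,f) via R3 from blue(i,i), edge(i,f)
round 1: derive span(i,h) via R3 from blue(i,i), edge(i,h)
round 2: derive span(a,a) via R2 from span(a,h), blue(h,a)
round 2: derive span(a,g) via R2 from span(a,f), blue(f,g)
round 2: derive span(c,a) via R2 from span(c,h), blue(h,a)
round 2: derive span(c,g) via R2 from span(c,f), blue(f,g)
round 2: derive span(f,a) via R2 from span(f,g), blue(g,a)
round 2: derive span(f,i) via R2 from span(f,h), blue(h,i)
round 2: derive span(g,i) via R2 from span(g,a), blue(a,i)
round 2: derive span(i,a) via R2 from span(i,h), blue(h,a)
round 2: derive span(i,g) via R2 from span(i,f), blue(f,g)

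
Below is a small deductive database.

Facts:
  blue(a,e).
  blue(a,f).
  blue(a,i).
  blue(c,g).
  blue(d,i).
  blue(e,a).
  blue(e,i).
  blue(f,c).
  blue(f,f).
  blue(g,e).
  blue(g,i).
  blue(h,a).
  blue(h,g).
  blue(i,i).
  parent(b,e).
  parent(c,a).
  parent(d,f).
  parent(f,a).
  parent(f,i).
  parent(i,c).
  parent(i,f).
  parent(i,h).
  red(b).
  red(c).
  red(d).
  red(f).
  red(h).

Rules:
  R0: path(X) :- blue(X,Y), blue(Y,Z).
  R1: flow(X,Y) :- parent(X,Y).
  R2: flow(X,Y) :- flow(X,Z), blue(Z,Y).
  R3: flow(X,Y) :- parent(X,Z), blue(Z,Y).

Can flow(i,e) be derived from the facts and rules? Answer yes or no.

yes

round 1: derive flow(b,e) via R1 from parent(b,e)
round 1: derive flow(c,a) via R1 from parent(c,a)
round 1: derive flow(d,f) via R1 from parent(d,f)
round 1: derive flow(f,a) via R1 from parent(f,a)
round 1: derive flow(f,i) via R1 from parent(f,i)
round 1: derive flow(i,c) via R1 from parent(i,c)
round 1: derive flow(i,f) via R1 from parent(i,f)
round 1: derive flow(i,h) via R1 from parent(i,h)
round 1: derive flow(b,a) via R3 from parent(b,e), blue(e,a)
round 1: derive flow(b,i) via R3 from parent(b,e), blue(e,i)
round 1: derive flow(c,e) via R3 from parent(c,a), blue(a,e)
round 1: derive flow(c,f) via R3 from parent(c,a), blue(a,f)
round 1: derive flow(c,i) via R3 from parent(c,a), blue(a,i)
round 1: derive flow(d,c) via R3 from parent(d,f), blue(f,c)
round 1: derive flow(f,e) via R3 from parent(f,a), blue(a,e)
round 1: derive flow(f,f) via R3 from parent(f,a), blue(a,f)
round 1: derive flow(i,a) via R3 from parent(i,h), blue(h,a)
round 1: derive flow(i,g) via R3 from parent(i,c), blue(c,g)
round 2: derive flow(b,f) via R2 from flow(b,a), blue(a,f)
round 2: derive flow(c,c) via R2 from flow(c,f), blue(f,c)
round 2: derive flow(d,g) via R2 from flow(d,c), blue(c,g)
round 2: derive flow(f,c) via R2 from flow(f,f), blue(f,c)
round 2: derive flow(i,e) via R2 from flow(i,a), blue(a,e)
round 2: derive flow(i,i) via R2 from flow(i,a), blue(a,i)
round 3: derive flow(b,c) via R2 from flow(b,f), blue(f,c)
round 3: derive flow(c,g) via R2 from flow(c,c), blue(c,g)
round 3: derive flow(d,e) via R2 from flow(d,g), blue(g,e)
round 3: derive flow(d,i) via R2 from flow(d,g), blue(g,i)
round 3: derive flow(f,g) via R2 from flow(f,c), blue(c,g)
round 4: derive flow(b,g) via R2 from flow(b,c), blue(c,g)
round 4: derive flow(d,a) via R2 from flow(d,e), blue(e,a)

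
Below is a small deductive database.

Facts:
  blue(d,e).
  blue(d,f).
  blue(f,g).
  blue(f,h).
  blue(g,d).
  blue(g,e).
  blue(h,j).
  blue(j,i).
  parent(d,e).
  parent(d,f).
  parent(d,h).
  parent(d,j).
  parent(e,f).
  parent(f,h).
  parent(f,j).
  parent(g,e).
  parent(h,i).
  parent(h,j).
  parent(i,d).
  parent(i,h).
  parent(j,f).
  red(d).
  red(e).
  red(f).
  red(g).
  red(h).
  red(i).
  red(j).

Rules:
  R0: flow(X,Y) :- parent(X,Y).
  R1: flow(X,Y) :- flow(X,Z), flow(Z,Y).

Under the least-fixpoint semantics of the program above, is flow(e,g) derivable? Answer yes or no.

no

round 1: derive flow(d,e) via R0 from parent(d,e)
round 1: derive flow(d,f) via R0 from parent(d,f)
round 1: derive flow(d,h) via R0 from parent(d,h)
round 1: derive flow(d,j) via R0 from parent(d,j)
round 1: derive flow(e,f) via R0 from parent(e,f)
round 1: derive flow(f,h) via R0 from parent(f,h)
round 1: derive flow(f,j) via R0 from parent(f,j)
round 1: derive flow(g,e) via R0 from parent(g,e)
round 1: derive flow(h,i) via R0 from parent(h,i)
round 1: derive flow(h,j) via R0 from parent(h,j)
round 1: derive flow(i,d) via R0 from parent(i,d)
round 1: derive flow(i,h) via R0 from parent(i,h)
round 1: derive flow(j,f) via R0 from parent(j,f)
round 2: derive flow(d,i) via R1 from flow(d,h), flow(h,i)
round 2: derive flow(e,h) via R1 from flow(e,f), flow(f,h)
round 2: derive flow(e,j) via R1 from flow(e,f), flow(f,j)
round 2: derive flow(f,f) via R1 from flow(f,j), flow(j,f)
round 2: derive flow(f,i) via R1 from flow(f,h), flow(h,i)
round 2: derive flow(g,f) via R1 from flow(g,e), flow(e,f)
round 2: derive flow(h,d) via R1 from flow(h,i), flow(i,d)
round 2: derive flow(h,f) via R1 from flow(h,j), flow(j,f)
round 2: derive flow(h,h) via R1 from flow(h,i), flow(i,h)
round 2: derive flow(i,e) via R1 from flow(i,d), flow(d,e)
round 2: derive flow(i,f) via R1 from flow(i,d), flow(d,f)
round 2: derive flow(i,i) via R1 from flow(i,h), flow(h,i)
round 2: derive flow(i,j) via R1 from flow(i,d), flow(d,j)
round 2: derive flow(j,h) via R1 from flow(j,f), flow(f,h)
round 2: derive flow(j,j) via R1 from flow(j,f), flow(f,j)
round 3: derive flow(d,d) via R1 from flow(d,h), flow(h,d)
round 3: derive flow(e,d) via R1 from flow(e,h), flow(h,d)
round 3: derive flow(e,i) via R1 from flow(e,f), flow(f,i)
round 3: derive flow(f,d) via R1 from flow(f,h), flow(h,d)
round 3: derive flow(f,e) via R1 from flow(f,i), flow(i,e)
round 3: derive flow(g,h) via R1 from flow(g,e), flow(e,h)
round 3: derive flow(g,i) via R1 from flow(g,f), flow(f,i)
round 3: derive flow(g,j) via R1 from flow(g,e), flow(e,j)
round 3: derive flow(h,e) via R1 from flow(h,d), flow(d,e)
round 3: derive flow(j,d) via R1 from flow(j,h), flow(h,d)
round 3: derive flow(j,i) via R1 from flow(j,f), flow(f,i)
round 4: derive flow(e,e) via R1 from flow(e,d), flow(d,e)
round 4: derive flow(g,d) via R1 from flow(g,e), flow(e,d)
round 4: derive flow(j,e) via R1 from flow(j,d), flow(d,e)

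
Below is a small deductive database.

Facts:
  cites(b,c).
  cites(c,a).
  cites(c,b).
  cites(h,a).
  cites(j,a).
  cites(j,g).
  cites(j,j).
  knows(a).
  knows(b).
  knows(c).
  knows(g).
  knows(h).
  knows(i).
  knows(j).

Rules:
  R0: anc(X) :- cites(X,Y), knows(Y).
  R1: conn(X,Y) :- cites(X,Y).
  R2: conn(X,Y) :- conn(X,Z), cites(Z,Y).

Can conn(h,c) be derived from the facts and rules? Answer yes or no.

no

round 1: derive conn(b,c) via R1 from cites(b,c)
round 1: derive conn(c,a) via R1 from cites(c,a)
round 1: derive conn(c,b) via R1 from cites(c,b)
round 1: derive conn(h,a) via R1 from cites(h,a)
round 1: derive conn(j,a) via R1 from cites(j,a)
round 1: derive conn(j,g) via R1 from cites(j,g)
round 1: derive conn(j,j) via R1 from cites(j,j)
round 2: derive conn(b,a) via R2 from conn(b,c), cites(c,a)
round 2: derive conn(b,b) via R2 from conn(b,c), cites(c,b)
round 2: derive conn(c,c) via R2 from conn(c,b), cites(b,c)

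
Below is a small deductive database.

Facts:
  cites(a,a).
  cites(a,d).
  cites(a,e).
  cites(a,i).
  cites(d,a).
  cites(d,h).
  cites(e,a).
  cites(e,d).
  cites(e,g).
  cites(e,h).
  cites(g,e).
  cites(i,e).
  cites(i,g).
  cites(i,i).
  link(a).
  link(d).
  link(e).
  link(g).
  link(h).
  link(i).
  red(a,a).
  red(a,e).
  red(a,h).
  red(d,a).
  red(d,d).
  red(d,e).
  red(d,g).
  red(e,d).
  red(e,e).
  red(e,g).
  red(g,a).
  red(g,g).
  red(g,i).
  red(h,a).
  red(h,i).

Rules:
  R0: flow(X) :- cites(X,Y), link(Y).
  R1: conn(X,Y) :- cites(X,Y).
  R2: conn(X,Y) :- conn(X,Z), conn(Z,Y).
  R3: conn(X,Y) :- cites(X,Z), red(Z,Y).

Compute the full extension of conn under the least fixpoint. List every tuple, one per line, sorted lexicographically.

round 1: derive conn(a,a) via R1 from cites(a,a)
round 1: derive conn(a,d) via R1 from cites(a,d)
round 1: derive conn(a,e) via R1 from cites(a,e)
round 1: derive conn(a,i) via R1 from cites(a,i)
round 1: derive conn(d,a) via R1 from cites(d,a)
round 1: derive conn(d,h) via R1 from cites(d,h)
round 1: derive conn(e,a) via R1 from cites(e,a)
round 1: derive conn(e,d) via R1 from cites(e,d)
round 1: derive conn(e,g) via R1 from cites(e,g)
round 1: derive conn(e,h) via R1 from cites(e,h)
round 1: derive conn(g,e) via R1 from cites(g,e)
round 1: derive conn(i,e) via R1 from cites(i,e)
round 1: derive conn(i,g) via R1 from cites(i,g)
round 1: derive conn(i,i) via R1 from cites(i,i)
round 1: derive conn(a,g) via R3 from cites(a,d), red(d,g)
round 1: derive conn(a,h) via R3 from cites(a,a), red(a,h)
round 1: derive conn(d,e) via R3 from cites(d,a), red(a,e)
round 1: derive conn(d,i) via R3 from cites(d,h), red(h,i)
round 1: derive conn(e,e) via R3 from cites(e,a), red(a,e)
round 1: derive conn(e,i) via R3 from cites(e,g), red(g,i)
round 1: derive conn(g,d) via R3 from cites(g,e), red(e,d)
round 1: derive conn(g,g) via R3 from cites(g,e), red(e,g)
round 1: derive conn(i,a) via R3 from cites(i,g), red(g,a)
round 1: derive conn(i,d) via R3 from cites(i,e), red(e,d)
round 2: derive conn(d,d) via R2 from conn(d,a), conn(a,d)
round 2: derive conn(d,g) via R2 from conn(d,a), conn(a,g)
round 2: derive conn(g,a) via R2 from conn(g,d), conn(d,a)
round 2: derive conn(g,h) via R2 from conn(g,d), conn(d,h)
round 2: derive conn(g,i) via R2 from conn(g,d), conn(d,i)
round 2: derive conn(i,h) via R2 from conn(i,a), conn(a,h)

conn(a,a)
conn(a,d)
conn(a,e)
conn(a,g)
conn(a,h)
conn(a,i)
conn(d,a)
conn(d,d)
conn(d,e)
conn(d,g)
conn(d,h)
conn(d,i)
conn(e,a)
conn(e,d)
conn(e,e)
conn(e,g)
conn(e,h)
conn(e,i)
conn(g,a)
conn(g,d)
conn(g,e)
conn(g,g)
conn(g,h)
conn(g,i)
conn(i,a)
conn(i,d)
conn(i,e)
conn(i,g)
conn(i,h)
conn(i,i)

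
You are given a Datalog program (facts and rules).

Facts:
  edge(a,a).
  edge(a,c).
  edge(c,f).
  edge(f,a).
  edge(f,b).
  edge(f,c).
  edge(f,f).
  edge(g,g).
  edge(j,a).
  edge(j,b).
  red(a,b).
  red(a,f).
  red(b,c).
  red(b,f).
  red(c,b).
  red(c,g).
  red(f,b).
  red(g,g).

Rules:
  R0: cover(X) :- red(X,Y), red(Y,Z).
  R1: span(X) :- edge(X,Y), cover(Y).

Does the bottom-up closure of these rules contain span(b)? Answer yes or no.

round 1: derive cover(a) via R0 from red(a,b), red(b,c)
round 1: derive cover(b) via R0 from red(b,c), red(c,b)
round 1: derive cover(c) via R0 from red(c,b), red(b,c)
round 1: derive cover(f) via R0 from red(f,b), red(b,c)
round 1: derive cover(g) via R0 from red(g,g), red(g,g)
round 2: derive span(a) via R1 from edge(a,a), cover(a)
round 2: derive span(c) via R1 from edge(c,f), cover(f)
round 2: derive span(f) via R1 from edge(f,a), cover(a)
round 2: derive span(g) via R1 from edge(g,g), cover(g)
round 2: derive span(j) via R1 from edge(j,a), cover(a)

no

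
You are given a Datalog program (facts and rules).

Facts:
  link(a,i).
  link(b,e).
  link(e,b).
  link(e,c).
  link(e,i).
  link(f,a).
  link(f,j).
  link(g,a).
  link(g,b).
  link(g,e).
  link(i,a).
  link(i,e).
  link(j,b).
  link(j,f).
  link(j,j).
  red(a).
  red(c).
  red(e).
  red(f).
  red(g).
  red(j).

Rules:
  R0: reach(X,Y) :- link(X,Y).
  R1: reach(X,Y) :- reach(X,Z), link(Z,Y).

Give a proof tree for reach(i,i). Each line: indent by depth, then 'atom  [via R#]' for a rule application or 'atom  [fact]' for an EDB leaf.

round 1: derive reach(a,i) via R0 from link(a,i)
round 1: derive reach(b,e) via R0 from link(b,e)
round 1: derive reach(e,b) via R0 from link(e,b)
round 1: derive reach(e,c) via R0 from link(e,c)
round 1: derive reach(e,i) via R0 from link(e,i)
round 1: derive reach(f,a) via R0 from link(f,a)
round 1: derive reach(f,j) via R0 from link(f,j)
round 1: derive reach(g,a) via R0 from link(g,a)
round 1: derive reach(g,b) via R0 from link(g,b)
round 1: derive reach(g,e) via R0 from link(g,e)
round 1: derive reach(i,a) via R0 from link(i,a)
round 1: derive reach(i,e) via R0 from link(i,e)
round 1: derive reach(j,b) via R0 from link(j,b)
round 1: derive reach(j,f) via R0 from link(j,f)
round 1: derive reach(j,j) via R0 from link(j,j)
round 2: derive reach(a,a) via R1 from reach(a,i), link(i,a)
round 2: derive reach(a,e) via R1 from reach(a,i), link(i,e)
round 2: derive reach(b,b) via R1 from reach(b,e), link(e,b)
round 2: derive reach(b,c) via R1 from reach(b,e), link(e,c)
round 2: derive reach(b,i) via R1 from reach(b,e), link(e,i)
round 2: derive reach(e,a) via R1 from reach(e,i), link(i,a)
round 2: derive reach(e,e) via R1 from reach(e,b), link(b,e)
round 2: derive reach(f,b) via R1 from reach(f,j), link(j,b)
round 2: derive reach(f,f) via R1 from reach(f,j), link(j,f)
round 2: derive reach(f,i) via R1 from reach(f,a), link(a,i)
round 2: derive reach(g,c) via R1 from reach(g,e), link(e,c)
round 2: derive reach(g,i) via R1 from reach(g,a), link(a,i)
round 2: derive reach(i,b) via R1 from reach(i,e), link(e,b)
round 2: derive reach(i,c) via R1 from reach(i,e), link(e,c)
round 2: derive reach(i,i) via R1 from reach(i,a), link(a,i)
round 2: derive reach(j,a) via R1 from reach(j,f), link(f,a)
round 2: derive reach(j,e) via R1 from reach(j,b), link(b,e)
round 3: derive reach(a,b) via R1 from reach(a,e), link(e,b)
round 3: derive reach(a,c) via R1 from reach(a,e), link(e,c)
round 3: derive reach(b,a) via R1 from reach(b,i), link(i,a)
round 3: derive reach(f,e) via R1 from reach(f,b), link(b,e)
round 3: derive reach(j,c) via R1 from reach(j,e), link(e,c)
round 3: derive reach(j,i) via R1 from reach(j,a), link(a,i)
round 4: derive reach(f,c) via R1 from reach(f,e), link(e,c)

reach(i,i)  [via R1]
  reach(i,a)  [via R0]
    link(i,a)  [fact]
  link(a,i)  [fact]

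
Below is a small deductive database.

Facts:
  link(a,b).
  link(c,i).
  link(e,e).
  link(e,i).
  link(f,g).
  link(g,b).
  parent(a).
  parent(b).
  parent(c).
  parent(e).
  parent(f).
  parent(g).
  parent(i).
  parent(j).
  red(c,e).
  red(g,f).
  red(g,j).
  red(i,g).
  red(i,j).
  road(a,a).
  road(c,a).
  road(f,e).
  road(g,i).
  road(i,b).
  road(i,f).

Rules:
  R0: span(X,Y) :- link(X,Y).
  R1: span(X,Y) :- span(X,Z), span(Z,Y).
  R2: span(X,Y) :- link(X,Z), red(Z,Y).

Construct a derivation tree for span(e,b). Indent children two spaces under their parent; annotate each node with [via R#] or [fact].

span(e,b)  [via R1]
  span(e,g)  [via R2]
    link(e,i)  [fact]
    red(i,g)  [fact]
  span(g,b)  [via R0]
    link(g,b)  [fact]

round 1: derive span(a,b) via R0 from link(a,b)
round 1: derive span(c,i) via R0 from link(c,i)
round 1: derive span(e,e) via R0 from link(e,e)
round 1: derive span(e,i) via R0 from link(e,i)
round 1: derive span(f,g) via R0 from link(f,g)
round 1: derive span(g,b) via R0 from link(g,b)
round 1: derive span(c,g) via R2 from link(c,i), red(i,g)
round 1: derive span(c,j) via R2 from link(c,i), red(i,j)
round 1: derive span(e,g) via R2 from link(e,i), red(i,g)
round 1: derive span(e,j) via R2 from link(e,i), red(i,j)
round 1: derive span(f,f) via R2 from link(f,g), red(g,f)
round 1: derive span(f,j) via R2 from link(f,g), red(g,j)
round 2: derive span(c,b) via R1 from span(c,g), span(g,b)
round 2: derive span(e,b) via R1 from span(e,g), span(g,b)
round 2: derive span(f,b) via R1 from span(f,g), span(g,b)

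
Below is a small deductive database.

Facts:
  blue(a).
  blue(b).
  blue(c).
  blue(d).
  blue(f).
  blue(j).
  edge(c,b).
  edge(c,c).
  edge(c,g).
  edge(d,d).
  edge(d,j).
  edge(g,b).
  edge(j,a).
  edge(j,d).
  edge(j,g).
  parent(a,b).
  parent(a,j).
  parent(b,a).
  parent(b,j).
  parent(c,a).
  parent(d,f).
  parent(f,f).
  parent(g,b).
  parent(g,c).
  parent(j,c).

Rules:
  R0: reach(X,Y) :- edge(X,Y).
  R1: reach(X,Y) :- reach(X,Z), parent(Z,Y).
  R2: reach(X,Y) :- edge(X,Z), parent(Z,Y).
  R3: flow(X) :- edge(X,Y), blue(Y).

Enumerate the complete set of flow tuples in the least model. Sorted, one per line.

flow(c)
flow(d)
flow(g)
flow(j)

round 1: derive flow(c) via R3 from edge(c,b), blue(b)
round 1: derive flow(d) via R3 from edge(d,d), blue(d)
round 1: derive flow(g) via R3 from edge(g,b), blue(b)
round 1: derive flow(j) via R3 from edge(j,a), blue(a)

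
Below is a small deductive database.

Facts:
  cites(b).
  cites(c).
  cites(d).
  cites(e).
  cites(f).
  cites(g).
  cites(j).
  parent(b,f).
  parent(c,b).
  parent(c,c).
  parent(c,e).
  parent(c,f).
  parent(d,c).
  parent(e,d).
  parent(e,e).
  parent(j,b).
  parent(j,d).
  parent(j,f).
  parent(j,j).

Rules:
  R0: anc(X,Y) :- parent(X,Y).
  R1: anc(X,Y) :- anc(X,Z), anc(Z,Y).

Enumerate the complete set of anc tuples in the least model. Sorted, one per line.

round 1: derive anc(b,f) via R0 from parent(b,f)
round 1: derive anc(c,b) via R0 from parent(c,b)
round 1: derive anc(c,c) via R0 from parent(c,c)
round 1: derive anc(c,e) via R0 from parent(c,e)
round 1: derive anc(c,f) via R0 from parent(c,f)
round 1: derive anc(d,c) via R0 from parent(d,c)
round 1: derive anc(e,d) via R0 from parent(e,d)
round 1: derive anc(e,e) via R0 from parent(e,e)
round 1: derive anc(j,b) via R0 from parent(j,b)
round 1: derive anc(j,d) via R0 from parent(j,d)
round 1: derive anc(j,f) via R0 from parent(j,f)
round 1: derive anc(j,j) via R0 from parent(j,j)
round 2: derive anc(c,d) via R1 from anc(c,e), anc(e,d)
round 2: derive anc(d,b) via R1 from anc(d,c), anc(c,b)
round 2: derive anc(d,e) via R1 from anc(d,c), anc(c,e)
round 2: derive anc(d,f) via R1 from anc(d,c), anc(c,f)
round 2: derive anc(e,c) via R1 from anc(e,d), anc(d,c)
round 2: derive anc(j,c) via R1 from anc(j,d), anc(d,c)
round 3: derive anc(d,d) via R1 from anc(d,c), anc(c,d)
round 3: derive anc(e,b) via R1 from anc(e,c), anc(c,b)
round 3: derive anc(e,f) via R1 from anc(e,c), anc(c,f)
round 3: derive anc(j,e) via R1 from anc(j,c), anc(c,e)

anc(b,f)
anc(c,b)
anc(c,c)
anc(c,d)
anc(c,e)
anc(c,f)
anc(d,b)
anc(d,c)
anc(d,d)
anc(d,e)
anc(d,f)
anc(e,b)
anc(e,c)
anc(e,d)
anc(e,e)
anc(e,f)
anc(j,b)
anc(j,c)
anc(j,d)
anc(j,e)
anc(j,f)
anc(j,j)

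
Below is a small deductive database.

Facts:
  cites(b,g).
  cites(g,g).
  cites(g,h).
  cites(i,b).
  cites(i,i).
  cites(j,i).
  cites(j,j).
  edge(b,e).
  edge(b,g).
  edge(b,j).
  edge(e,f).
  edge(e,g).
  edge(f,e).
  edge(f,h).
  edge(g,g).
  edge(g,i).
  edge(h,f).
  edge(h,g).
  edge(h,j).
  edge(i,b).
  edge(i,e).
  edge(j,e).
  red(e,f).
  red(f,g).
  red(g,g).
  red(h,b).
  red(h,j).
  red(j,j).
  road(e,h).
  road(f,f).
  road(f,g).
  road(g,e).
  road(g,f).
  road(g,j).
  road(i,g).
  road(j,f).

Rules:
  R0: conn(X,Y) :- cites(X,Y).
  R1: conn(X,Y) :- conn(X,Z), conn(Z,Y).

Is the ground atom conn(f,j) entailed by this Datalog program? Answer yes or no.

no

round 1: derive conn(b,g) via R0 from cites(b,g)
round 1: derive conn(g,g) via R0 from cites(g,g)
round 1: derive conn(g,h) via R0 from cites(g,h)
round 1: derive conn(i,b) via R0 from cites(i,b)
round 1: derive conn(i,i) via R0 from cites(i,i)
round 1: derive conn(j,i) via R0 from cites(j,i)
round 1: derive conn(j,j) via R0 from cites(j,j)
round 2: derive conn(b,h) via R1 from conn(b,g), conn(g,h)
round 2: derive conn(i,g) via R1 from conn(i,b), conn(b,g)
round 2: derive conn(j,b) via R1 from conn(j,i), conn(i,b)
round 3: derive conn(i,h) via R1 from conn(i,b), conn(b,h)
round 3: derive conn(j,g) via R1 from conn(j,b), conn(b,g)
round 3: derive conn(j,h) via R1 from conn(j,b), conn(b,h)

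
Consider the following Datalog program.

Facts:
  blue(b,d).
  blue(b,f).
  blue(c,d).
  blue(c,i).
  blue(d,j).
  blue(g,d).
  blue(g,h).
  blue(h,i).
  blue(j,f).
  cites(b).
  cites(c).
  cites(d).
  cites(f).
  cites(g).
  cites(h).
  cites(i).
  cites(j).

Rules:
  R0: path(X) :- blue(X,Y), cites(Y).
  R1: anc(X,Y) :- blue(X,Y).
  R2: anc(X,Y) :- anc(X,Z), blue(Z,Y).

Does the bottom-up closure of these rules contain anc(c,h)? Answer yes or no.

no

round 1: derive anc(b,d) via R1 from blue(b,d)
round 1: derive anc(b,f) via R1 from blue(b,f)
round 1: derive anc(c,d) via R1 from blue(c,d)
round 1: derive anc(c,i) via R1 from blue(c,i)
round 1: derive anc(d,j) via R1 from blue(d,j)
round 1: derive anc(g,d) via R1 from blue(g,d)
round 1: derive anc(g,h) via R1 from blue(g,h)
round 1: derive anc(h,i) via R1 from blue(h,i)
round 1: derive anc(j,f) via R1 from blue(j,f)
round 2: derive anc(b,j) via R2 from anc(b,d), blue(d,j)
round 2: derive anc(c,j) via R2 from anc(c,d), blue(d,j)
round 2: derive anc(d,f) via R2 from anc(d,j), blue(j,f)
round 2: derive anc(g,i) via R2 from anc(g,h), blue(h,i)
round 2: derive anc(g,j) via R2 from anc(g,d), blue(d,j)
round 3: derive anc(c,f) via R2 from anc(c,j), blue(j,f)
round 3: derive anc(g,f) via R2 from anc(g,j), blue(j,f)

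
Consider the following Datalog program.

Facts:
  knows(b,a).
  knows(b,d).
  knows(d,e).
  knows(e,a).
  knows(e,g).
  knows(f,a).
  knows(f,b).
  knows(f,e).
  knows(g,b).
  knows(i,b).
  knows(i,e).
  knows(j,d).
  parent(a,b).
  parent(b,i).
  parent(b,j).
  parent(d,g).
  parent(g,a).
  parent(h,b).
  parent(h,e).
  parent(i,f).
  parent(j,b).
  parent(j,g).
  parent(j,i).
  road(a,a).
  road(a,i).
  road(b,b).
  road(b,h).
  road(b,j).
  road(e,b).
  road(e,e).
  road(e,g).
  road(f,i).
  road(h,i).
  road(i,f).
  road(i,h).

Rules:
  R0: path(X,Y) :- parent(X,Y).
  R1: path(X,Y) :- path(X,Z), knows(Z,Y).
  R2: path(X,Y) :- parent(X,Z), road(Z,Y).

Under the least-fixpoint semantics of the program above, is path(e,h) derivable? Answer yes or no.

no

round 1: derive path(a,b) via R0 from parent(a,b)
round 1: derive path(b,i) via R0 from parent(b,i)
round 1: derive path(b,j) via R0 from parent(b,j)
round 1: derive path(d,g) via R0 from parent(d,g)
round 1: derive path(g,a) via R0 from parent(g,a)
round 1: derive path(h,b) via R0 from parent(h,b)
round 1: derive path(h,e) via R0 from parent(h,e)
round 1: derive path(i,f) via R0 from parent(i,f)
round 1: derive path(j,b) via R0 from parent(j,b)
round 1: derive path(j,g) via R0 from parent(j,g)
round 1: derive path(j,i) via R0 from parent(j,i)
round 1: derive path(a,h) via R2 from parent(a,b), road(b,h)
round 1: derive path(a,j) via R2 from parent(a,b), road(b,j)
round 1: derive path(b,f) via R2 from parent(b,i), road(i,f)
round 1: derive path(b,h) via R2 from parent(b,i), road(i,h)
round 1: derive path(g,i) via R2 from parent(g,a), road(a,i)
round 1: derive path(h,g) via R2 from parent(h,e), road(e,g)
round 1: derive path(h,h) via R2 from parent(h,b), road(b,h)
round 1: derive path(h,j) via R2 from parent(h,b), road(b,j)
round 1: derive path(i,i) via R2 from parent(i,f), road(f,i)
round 1: derive path(j,f) via R2 from parent(j,i), road(i,f)
round 1: derive path(j,h) via R2 from parent(j,b), road(b,h)
round 1: derive path(j,j) via R2 from parent(j,b), road(b,j)
round 2: derive path(a,a) via R1 from path(a,b), knows(b,a)
round 2: derive path(a,d) via R1 from path(a,b), knows(b,d)
round 2: derive path(b,a) via R1 from path(b,f), knows(f,a)
round 2: derive path(b,b) via R1 from path(b,f), knows(f,b)
round 2: derive path(b,d) via R1 from path(b,j), knows(j,d)
round 2: derive path(b,e) via R1 from path(b,f), knows(f,e)
round 2: derive path(d,b) via R1 from path(d,g), knows(g,b)
round 2: derive path(g,b) via R1 from path(g,i), knows(i,b)
round 2: derive path(g,e) via R1 from path(g,i), knows(i,e)
round 2: derive path(h,a) via R1 from path(h,b), knows(b,a)
round 2: derive path(h,d) via R1 from path(h,b), knows(b,d)
round 2: derive path(i,a) via R1 from path(i,f), knows(f,a)
round 2: derive path(i,b) via R1 from path(i,f), knows(f,b)
round 2: derive path(i,e) via R1 from path(i,f), knows(f,e)
round 2: derive path(j,a) via R1 from path(j,b), knows(b,a)
round 2: derive path(j,d) via R1 from path(j,b), knows(b,d)
round 2: derive path(j,e) via R1 from path(j,f), knows(f,e)
round 3: derive path(a,e) via R1 from path(a,d), knows(d,e)
round 3: derive path(b,g) via R1 from path(b,e), knows(e,g)
round 3: derive path(d,a) via R1 from path(d,b), knows(b,a)
round 3: derive path(d,d) via R1 from path(d,b), knows(b,d)
round 3: derive path(g,d) via R1 from path(g,b), knows(b,d)
round 3: derive path(g,g) via R1 from path(g,e), knows(e,g)
round 3: derive path(i,d) via R1 from path(i,b), knows(b,d)
round 3: derive path(i,g) via R1 from path(i,e), knows(e,g)
round 4: derive path(a,g) via R1 from path(a,e), knows(e,g)
round 4: derive path(d,e) via R1 from path(d,d), knows(d,e)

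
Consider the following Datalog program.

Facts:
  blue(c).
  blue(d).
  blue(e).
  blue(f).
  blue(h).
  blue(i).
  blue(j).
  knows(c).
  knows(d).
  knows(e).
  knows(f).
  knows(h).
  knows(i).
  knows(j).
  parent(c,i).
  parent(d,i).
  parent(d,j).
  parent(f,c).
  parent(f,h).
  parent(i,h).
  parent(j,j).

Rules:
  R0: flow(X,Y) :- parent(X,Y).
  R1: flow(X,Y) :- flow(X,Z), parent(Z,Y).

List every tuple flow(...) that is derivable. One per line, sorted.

round 1: derive flow(c,i) via R0 from parent(c,i)
round 1: derive flow(d,i) via R0 from parent(d,i)
round 1: derive flow(d,j) via R0 from parent(d,j)
round 1: derive flow(f,c) via R0 from parent(f,c)
round 1: derive flow(f,h) via R0 from parent(f,h)
round 1: derive flow(i,h) via R0 from parent(i,h)
round 1: derive flow(j,j) via R0 from parent(j,j)
round 2: derive flow(c,h) via R1 from flow(c,i), parent(i,h)
round 2: derive flow(d,h) via R1 from flow(d,i), parent(i,h)
round 2: derive flow(f,i) via R1 from flow(f,c), parent(c,i)

flow(c,h)
flow(c,i)
flow(d,h)
flow(d,i)
flow(d,j)
flow(f,c)
flow(f,h)
flow(f,i)
flow(i,h)
flow(j,j)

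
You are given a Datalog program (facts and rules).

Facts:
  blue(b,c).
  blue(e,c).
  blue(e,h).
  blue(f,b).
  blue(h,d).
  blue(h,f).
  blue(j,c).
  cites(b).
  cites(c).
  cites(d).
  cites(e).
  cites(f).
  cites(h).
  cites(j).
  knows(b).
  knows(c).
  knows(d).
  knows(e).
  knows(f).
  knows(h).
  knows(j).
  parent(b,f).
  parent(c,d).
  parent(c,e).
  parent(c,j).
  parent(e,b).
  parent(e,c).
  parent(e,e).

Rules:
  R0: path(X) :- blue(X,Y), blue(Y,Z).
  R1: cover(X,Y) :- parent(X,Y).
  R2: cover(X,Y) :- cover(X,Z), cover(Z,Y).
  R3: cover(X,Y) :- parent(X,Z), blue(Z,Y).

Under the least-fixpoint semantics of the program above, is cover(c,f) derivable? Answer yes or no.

yes

round 1: derive cover(b,f) via R1 from parent(b,f)
round 1: derive cover(c,d) via R1 from parent(c,d)
round 1: derive cover(c,e) via R1 from parent(c,e)
round 1: derive cover(c,j) via R1 from parent(c,j)
round 1: derive cover(e,b) via R1 from parent(e,b)
round 1: derive cover(e,c) via R1 from parent(e,c)
round 1: derive cover(e,e) via R1 from parent(e,e)
round 1: derive cover(b,b) via R3 from parent(b,f), blue(f,b)
round 1: derive cover(c,c) via R3 from parent(c,e), blue(e,c)
round 1: derive cover(c,h) via R3 from parent(c,e), blue(e,h)
round 1: derive cover(e,h) via R3 from parent(e,e), blue(e,h)
round 2: derive cover(c,b) via R2 from cover(c,e), cover(e,b)
round 2: derive cover(e,d) via R2 from cover(e,c), cover(c,d)
round 2: derive cover(e,f) via R2 from cover(e,b), cover(b,f)
round 2: derive cover(e,j) via R2 from cover(e,c), cover(c,j)
round 3: derive cover(c,f) via R2 from cover(c,b), cover(b,f)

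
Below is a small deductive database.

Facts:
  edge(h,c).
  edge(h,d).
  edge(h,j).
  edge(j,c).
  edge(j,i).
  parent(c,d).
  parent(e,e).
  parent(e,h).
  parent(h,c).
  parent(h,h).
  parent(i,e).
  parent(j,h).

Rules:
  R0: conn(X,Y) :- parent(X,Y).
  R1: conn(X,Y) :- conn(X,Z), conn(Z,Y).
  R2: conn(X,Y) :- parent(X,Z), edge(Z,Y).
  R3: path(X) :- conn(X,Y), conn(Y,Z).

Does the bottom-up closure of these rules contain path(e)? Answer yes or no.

round 1: derive conn(c,d) via R0 from parent(c,d)
round 1: derive conn(e,e) via R0 from parent(e,e)
round 1: derive conn(e,h) via R0 from parent(e,h)
round 1: derive conn(h,c) via R0 from parent(h,c)
round 1: derive conn(h,h) via R0 from parent(h,h)
round 1: derive conn(i,e) via R0 from parent(i,e)
round 1: derive conn(j,h) via R0 from parent(j,h)
round 1: derive conn(e,c) via R2 from parent(e,h), edge(h,c)
round 1: derive conn(e,d) via R2 from parent(e,h), edge(h,d)
round 1: derive conn(e,j) via R2 from parent(e,h), edge(h,j)
round 1: derive conn(h,d) via R2 from parent(h,h), edge(h,d)
round 1: derive conn(h,j) via R2 from parent(h,h), edge(h,j)
round 1: derive conn(j,c) via R2 from parent(j,h), edge(h,c)
round 1: derive conn(j,d) via R2 from parent(j,h), edge(h,d)
round 1: derive conn(j,j) via R2 from parent(j,h), edge(h,j)
round 2: derive conn(i,c) via R1 from conn(i,e), conn(e,c)
round 2: derive conn(i,d) via R1 from conn(i,e), conn(e,d)
round 2: derive conn(i,h) via R1 from conn(i,e), conn(e,h)
round 2: derive conn(i,j) via R1 from conn(i,e), conn(e,j)
round 2: derive path(e) via R3 from conn(e,c), conn(c,d)
round 2: derive path(h) via R3 from conn(h,c), conn(c,d)
round 2: derive path(i) via R3 from conn(i,e), conn(e,c)
round 2: derive path(j) via R3 from conn(j,c), conn(c,d)

yes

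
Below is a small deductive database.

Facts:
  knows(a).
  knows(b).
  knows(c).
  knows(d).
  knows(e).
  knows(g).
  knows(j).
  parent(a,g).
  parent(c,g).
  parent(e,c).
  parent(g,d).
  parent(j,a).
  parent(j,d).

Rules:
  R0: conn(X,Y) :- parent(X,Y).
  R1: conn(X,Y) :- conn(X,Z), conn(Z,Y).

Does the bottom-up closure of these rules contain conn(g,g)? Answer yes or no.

no

round 1: derive conn(a,g) via R0 from parent(a,g)
round 1: derive conn(c,g) via R0 from parent(c,g)
round 1: derive conn(e,c) via R0 from parent(e,c)
round 1: derive conn(g,d) via R0 from parent(g,d)
round 1: derive conn(j,a) via R0 from parent(j,a)
round 1: derive conn(j,d) via R0 from parent(j,d)
round 2: derive conn(a,d) via R1 from conn(a,g), conn(g,d)
round 2: derive conn(c,d) via R1 from conn(c,g), conn(g,d)
round 2: derive conn(e,g) via R1 from conn(e,c), conn(c,g)
round 2: derive conn(j,g) via R1 from conn(j,a), conn(a,g)
round 3: derive conn(e,d) via R1 from conn(e,c), conn(c,d)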